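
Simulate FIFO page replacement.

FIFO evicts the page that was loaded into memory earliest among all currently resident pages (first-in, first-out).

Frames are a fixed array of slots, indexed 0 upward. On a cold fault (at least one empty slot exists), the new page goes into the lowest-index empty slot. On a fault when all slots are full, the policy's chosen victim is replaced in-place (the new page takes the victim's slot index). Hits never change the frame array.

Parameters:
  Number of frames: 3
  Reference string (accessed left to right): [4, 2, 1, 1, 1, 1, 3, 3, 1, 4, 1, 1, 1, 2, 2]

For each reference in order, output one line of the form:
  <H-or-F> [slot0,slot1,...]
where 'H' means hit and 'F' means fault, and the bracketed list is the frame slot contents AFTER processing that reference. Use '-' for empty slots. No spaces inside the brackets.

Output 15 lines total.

F [4,-,-]
F [4,2,-]
F [4,2,1]
H [4,2,1]
H [4,2,1]
H [4,2,1]
F [3,2,1]
H [3,2,1]
H [3,2,1]
F [3,4,1]
H [3,4,1]
H [3,4,1]
H [3,4,1]
F [3,4,2]
H [3,4,2]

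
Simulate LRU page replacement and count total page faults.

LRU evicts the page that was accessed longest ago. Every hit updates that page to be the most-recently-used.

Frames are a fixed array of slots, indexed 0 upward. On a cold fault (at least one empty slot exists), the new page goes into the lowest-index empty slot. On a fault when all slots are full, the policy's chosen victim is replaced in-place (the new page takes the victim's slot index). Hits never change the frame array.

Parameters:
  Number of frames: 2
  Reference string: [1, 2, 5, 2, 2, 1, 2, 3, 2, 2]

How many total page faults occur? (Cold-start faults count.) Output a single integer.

Step 0: ref 1 → FAULT, frames=[1,-]
Step 1: ref 2 → FAULT, frames=[1,2]
Step 2: ref 5 → FAULT (evict 1), frames=[5,2]
Step 3: ref 2 → HIT, frames=[5,2]
Step 4: ref 2 → HIT, frames=[5,2]
Step 5: ref 1 → FAULT (evict 5), frames=[1,2]
Step 6: ref 2 → HIT, frames=[1,2]
Step 7: ref 3 → FAULT (evict 1), frames=[3,2]
Step 8: ref 2 → HIT, frames=[3,2]
Step 9: ref 2 → HIT, frames=[3,2]
Total faults: 5

Answer: 5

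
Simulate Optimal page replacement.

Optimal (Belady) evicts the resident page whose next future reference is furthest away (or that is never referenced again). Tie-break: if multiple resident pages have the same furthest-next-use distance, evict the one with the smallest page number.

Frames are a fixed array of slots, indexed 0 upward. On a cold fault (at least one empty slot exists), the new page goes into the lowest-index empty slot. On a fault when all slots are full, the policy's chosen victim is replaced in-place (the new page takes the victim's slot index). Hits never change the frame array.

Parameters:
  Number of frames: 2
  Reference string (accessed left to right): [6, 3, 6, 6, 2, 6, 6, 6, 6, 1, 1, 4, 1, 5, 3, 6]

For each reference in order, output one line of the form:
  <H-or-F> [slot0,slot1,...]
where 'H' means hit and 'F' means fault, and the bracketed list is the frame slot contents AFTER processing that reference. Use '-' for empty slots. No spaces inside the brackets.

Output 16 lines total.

F [6,-]
F [6,3]
H [6,3]
H [6,3]
F [6,2]
H [6,2]
H [6,2]
H [6,2]
H [6,2]
F [6,1]
H [6,1]
F [4,1]
H [4,1]
F [4,5]
F [3,5]
F [6,5]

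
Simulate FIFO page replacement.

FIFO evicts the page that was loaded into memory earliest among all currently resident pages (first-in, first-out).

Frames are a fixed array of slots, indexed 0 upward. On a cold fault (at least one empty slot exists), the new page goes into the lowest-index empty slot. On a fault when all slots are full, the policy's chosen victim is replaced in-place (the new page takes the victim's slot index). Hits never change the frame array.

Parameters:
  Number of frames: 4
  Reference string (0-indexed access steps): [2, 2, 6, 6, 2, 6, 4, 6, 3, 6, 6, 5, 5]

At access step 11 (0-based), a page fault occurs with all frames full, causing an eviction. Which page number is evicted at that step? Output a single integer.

Step 0: ref 2 -> FAULT, frames=[2,-,-,-]
Step 1: ref 2 -> HIT, frames=[2,-,-,-]
Step 2: ref 6 -> FAULT, frames=[2,6,-,-]
Step 3: ref 6 -> HIT, frames=[2,6,-,-]
Step 4: ref 2 -> HIT, frames=[2,6,-,-]
Step 5: ref 6 -> HIT, frames=[2,6,-,-]
Step 6: ref 4 -> FAULT, frames=[2,6,4,-]
Step 7: ref 6 -> HIT, frames=[2,6,4,-]
Step 8: ref 3 -> FAULT, frames=[2,6,4,3]
Step 9: ref 6 -> HIT, frames=[2,6,4,3]
Step 10: ref 6 -> HIT, frames=[2,6,4,3]
Step 11: ref 5 -> FAULT, evict 2, frames=[5,6,4,3]
At step 11: evicted page 2

Answer: 2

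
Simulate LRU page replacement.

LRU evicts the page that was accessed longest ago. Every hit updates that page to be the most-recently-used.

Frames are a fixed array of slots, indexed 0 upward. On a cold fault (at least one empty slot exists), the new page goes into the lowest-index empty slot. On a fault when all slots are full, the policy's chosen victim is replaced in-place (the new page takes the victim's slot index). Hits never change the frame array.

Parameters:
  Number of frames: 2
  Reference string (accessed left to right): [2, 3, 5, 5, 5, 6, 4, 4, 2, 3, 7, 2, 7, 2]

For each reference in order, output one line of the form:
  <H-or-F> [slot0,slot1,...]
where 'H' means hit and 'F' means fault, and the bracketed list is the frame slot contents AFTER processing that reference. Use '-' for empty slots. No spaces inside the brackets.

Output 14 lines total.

F [2,-]
F [2,3]
F [5,3]
H [5,3]
H [5,3]
F [5,6]
F [4,6]
H [4,6]
F [4,2]
F [3,2]
F [3,7]
F [2,7]
H [2,7]
H [2,7]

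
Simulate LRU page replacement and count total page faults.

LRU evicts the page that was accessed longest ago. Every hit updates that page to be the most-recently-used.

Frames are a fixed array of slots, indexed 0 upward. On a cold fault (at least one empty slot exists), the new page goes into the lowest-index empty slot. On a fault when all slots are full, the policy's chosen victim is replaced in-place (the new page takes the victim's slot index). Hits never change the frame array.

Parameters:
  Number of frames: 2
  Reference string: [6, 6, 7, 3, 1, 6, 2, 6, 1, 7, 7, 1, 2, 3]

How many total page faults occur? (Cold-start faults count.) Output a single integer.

Answer: 10

Derivation:
Step 0: ref 6 → FAULT, frames=[6,-]
Step 1: ref 6 → HIT, frames=[6,-]
Step 2: ref 7 → FAULT, frames=[6,7]
Step 3: ref 3 → FAULT (evict 6), frames=[3,7]
Step 4: ref 1 → FAULT (evict 7), frames=[3,1]
Step 5: ref 6 → FAULT (evict 3), frames=[6,1]
Step 6: ref 2 → FAULT (evict 1), frames=[6,2]
Step 7: ref 6 → HIT, frames=[6,2]
Step 8: ref 1 → FAULT (evict 2), frames=[6,1]
Step 9: ref 7 → FAULT (evict 6), frames=[7,1]
Step 10: ref 7 → HIT, frames=[7,1]
Step 11: ref 1 → HIT, frames=[7,1]
Step 12: ref 2 → FAULT (evict 7), frames=[2,1]
Step 13: ref 3 → FAULT (evict 1), frames=[2,3]
Total faults: 10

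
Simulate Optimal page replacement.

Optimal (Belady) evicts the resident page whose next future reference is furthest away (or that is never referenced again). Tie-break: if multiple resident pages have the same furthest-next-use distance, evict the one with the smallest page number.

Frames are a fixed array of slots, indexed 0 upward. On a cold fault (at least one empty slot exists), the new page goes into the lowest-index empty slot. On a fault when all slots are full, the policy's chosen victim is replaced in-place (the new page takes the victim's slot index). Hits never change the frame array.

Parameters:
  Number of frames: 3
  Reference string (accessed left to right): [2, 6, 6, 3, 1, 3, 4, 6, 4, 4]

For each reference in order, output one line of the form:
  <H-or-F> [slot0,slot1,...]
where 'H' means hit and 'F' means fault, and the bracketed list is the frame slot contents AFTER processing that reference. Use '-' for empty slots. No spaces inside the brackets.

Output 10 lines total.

F [2,-,-]
F [2,6,-]
H [2,6,-]
F [2,6,3]
F [1,6,3]
H [1,6,3]
F [4,6,3]
H [4,6,3]
H [4,6,3]
H [4,6,3]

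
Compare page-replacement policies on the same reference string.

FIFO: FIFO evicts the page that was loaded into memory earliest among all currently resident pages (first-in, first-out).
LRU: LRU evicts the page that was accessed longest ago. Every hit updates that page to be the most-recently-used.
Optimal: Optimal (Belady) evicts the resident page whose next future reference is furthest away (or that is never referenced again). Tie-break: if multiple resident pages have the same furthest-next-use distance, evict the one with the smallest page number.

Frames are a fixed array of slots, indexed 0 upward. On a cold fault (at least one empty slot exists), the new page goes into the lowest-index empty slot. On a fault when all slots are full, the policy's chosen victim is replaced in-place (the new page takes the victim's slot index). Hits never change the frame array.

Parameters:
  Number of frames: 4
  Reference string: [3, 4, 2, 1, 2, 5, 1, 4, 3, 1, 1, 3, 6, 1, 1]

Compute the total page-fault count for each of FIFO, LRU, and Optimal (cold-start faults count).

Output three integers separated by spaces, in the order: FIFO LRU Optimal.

--- FIFO ---
  step 0: ref 3 -> FAULT, frames=[3,-,-,-] (faults so far: 1)
  step 1: ref 4 -> FAULT, frames=[3,4,-,-] (faults so far: 2)
  step 2: ref 2 -> FAULT, frames=[3,4,2,-] (faults so far: 3)
  step 3: ref 1 -> FAULT, frames=[3,4,2,1] (faults so far: 4)
  step 4: ref 2 -> HIT, frames=[3,4,2,1] (faults so far: 4)
  step 5: ref 5 -> FAULT, evict 3, frames=[5,4,2,1] (faults so far: 5)
  step 6: ref 1 -> HIT, frames=[5,4,2,1] (faults so far: 5)
  step 7: ref 4 -> HIT, frames=[5,4,2,1] (faults so far: 5)
  step 8: ref 3 -> FAULT, evict 4, frames=[5,3,2,1] (faults so far: 6)
  step 9: ref 1 -> HIT, frames=[5,3,2,1] (faults so far: 6)
  step 10: ref 1 -> HIT, frames=[5,3,2,1] (faults so far: 6)
  step 11: ref 3 -> HIT, frames=[5,3,2,1] (faults so far: 6)
  step 12: ref 6 -> FAULT, evict 2, frames=[5,3,6,1] (faults so far: 7)
  step 13: ref 1 -> HIT, frames=[5,3,6,1] (faults so far: 7)
  step 14: ref 1 -> HIT, frames=[5,3,6,1] (faults so far: 7)
  FIFO total faults: 7
--- LRU ---
  step 0: ref 3 -> FAULT, frames=[3,-,-,-] (faults so far: 1)
  step 1: ref 4 -> FAULT, frames=[3,4,-,-] (faults so far: 2)
  step 2: ref 2 -> FAULT, frames=[3,4,2,-] (faults so far: 3)
  step 3: ref 1 -> FAULT, frames=[3,4,2,1] (faults so far: 4)
  step 4: ref 2 -> HIT, frames=[3,4,2,1] (faults so far: 4)
  step 5: ref 5 -> FAULT, evict 3, frames=[5,4,2,1] (faults so far: 5)
  step 6: ref 1 -> HIT, frames=[5,4,2,1] (faults so far: 5)
  step 7: ref 4 -> HIT, frames=[5,4,2,1] (faults so far: 5)
  step 8: ref 3 -> FAULT, evict 2, frames=[5,4,3,1] (faults so far: 6)
  step 9: ref 1 -> HIT, frames=[5,4,3,1] (faults so far: 6)
  step 10: ref 1 -> HIT, frames=[5,4,3,1] (faults so far: 6)
  step 11: ref 3 -> HIT, frames=[5,4,3,1] (faults so far: 6)
  step 12: ref 6 -> FAULT, evict 5, frames=[6,4,3,1] (faults so far: 7)
  step 13: ref 1 -> HIT, frames=[6,4,3,1] (faults so far: 7)
  step 14: ref 1 -> HIT, frames=[6,4,3,1] (faults so far: 7)
  LRU total faults: 7
--- Optimal ---
  step 0: ref 3 -> FAULT, frames=[3,-,-,-] (faults so far: 1)
  step 1: ref 4 -> FAULT, frames=[3,4,-,-] (faults so far: 2)
  step 2: ref 2 -> FAULT, frames=[3,4,2,-] (faults so far: 3)
  step 3: ref 1 -> FAULT, frames=[3,4,2,1] (faults so far: 4)
  step 4: ref 2 -> HIT, frames=[3,4,2,1] (faults so far: 4)
  step 5: ref 5 -> FAULT, evict 2, frames=[3,4,5,1] (faults so far: 5)
  step 6: ref 1 -> HIT, frames=[3,4,5,1] (faults so far: 5)
  step 7: ref 4 -> HIT, frames=[3,4,5,1] (faults so far: 5)
  step 8: ref 3 -> HIT, frames=[3,4,5,1] (faults so far: 5)
  step 9: ref 1 -> HIT, frames=[3,4,5,1] (faults so far: 5)
  step 10: ref 1 -> HIT, frames=[3,4,5,1] (faults so far: 5)
  step 11: ref 3 -> HIT, frames=[3,4,5,1] (faults so far: 5)
  step 12: ref 6 -> FAULT, evict 3, frames=[6,4,5,1] (faults so far: 6)
  step 13: ref 1 -> HIT, frames=[6,4,5,1] (faults so far: 6)
  step 14: ref 1 -> HIT, frames=[6,4,5,1] (faults so far: 6)
  Optimal total faults: 6

Answer: 7 7 6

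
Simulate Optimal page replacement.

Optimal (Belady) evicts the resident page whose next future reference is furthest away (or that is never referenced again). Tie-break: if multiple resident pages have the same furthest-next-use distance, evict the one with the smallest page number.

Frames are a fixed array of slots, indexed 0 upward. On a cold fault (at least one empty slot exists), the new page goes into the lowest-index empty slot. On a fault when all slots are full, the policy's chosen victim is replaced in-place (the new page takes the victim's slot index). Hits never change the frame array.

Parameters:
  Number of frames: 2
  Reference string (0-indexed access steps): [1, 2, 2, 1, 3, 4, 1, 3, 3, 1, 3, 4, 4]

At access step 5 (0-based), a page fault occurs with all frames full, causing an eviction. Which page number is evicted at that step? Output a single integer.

Answer: 3

Derivation:
Step 0: ref 1 -> FAULT, frames=[1,-]
Step 1: ref 2 -> FAULT, frames=[1,2]
Step 2: ref 2 -> HIT, frames=[1,2]
Step 3: ref 1 -> HIT, frames=[1,2]
Step 4: ref 3 -> FAULT, evict 2, frames=[1,3]
Step 5: ref 4 -> FAULT, evict 3, frames=[1,4]
At step 5: evicted page 3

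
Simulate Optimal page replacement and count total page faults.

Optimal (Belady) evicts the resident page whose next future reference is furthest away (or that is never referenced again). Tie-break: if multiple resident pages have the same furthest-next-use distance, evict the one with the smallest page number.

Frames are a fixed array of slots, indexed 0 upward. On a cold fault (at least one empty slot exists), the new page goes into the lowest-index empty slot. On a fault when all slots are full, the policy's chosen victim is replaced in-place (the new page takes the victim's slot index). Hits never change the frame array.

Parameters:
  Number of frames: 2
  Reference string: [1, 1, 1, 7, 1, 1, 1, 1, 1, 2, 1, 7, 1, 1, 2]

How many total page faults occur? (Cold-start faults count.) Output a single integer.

Step 0: ref 1 → FAULT, frames=[1,-]
Step 1: ref 1 → HIT, frames=[1,-]
Step 2: ref 1 → HIT, frames=[1,-]
Step 3: ref 7 → FAULT, frames=[1,7]
Step 4: ref 1 → HIT, frames=[1,7]
Step 5: ref 1 → HIT, frames=[1,7]
Step 6: ref 1 → HIT, frames=[1,7]
Step 7: ref 1 → HIT, frames=[1,7]
Step 8: ref 1 → HIT, frames=[1,7]
Step 9: ref 2 → FAULT (evict 7), frames=[1,2]
Step 10: ref 1 → HIT, frames=[1,2]
Step 11: ref 7 → FAULT (evict 2), frames=[1,7]
Step 12: ref 1 → HIT, frames=[1,7]
Step 13: ref 1 → HIT, frames=[1,7]
Step 14: ref 2 → FAULT (evict 1), frames=[2,7]
Total faults: 5

Answer: 5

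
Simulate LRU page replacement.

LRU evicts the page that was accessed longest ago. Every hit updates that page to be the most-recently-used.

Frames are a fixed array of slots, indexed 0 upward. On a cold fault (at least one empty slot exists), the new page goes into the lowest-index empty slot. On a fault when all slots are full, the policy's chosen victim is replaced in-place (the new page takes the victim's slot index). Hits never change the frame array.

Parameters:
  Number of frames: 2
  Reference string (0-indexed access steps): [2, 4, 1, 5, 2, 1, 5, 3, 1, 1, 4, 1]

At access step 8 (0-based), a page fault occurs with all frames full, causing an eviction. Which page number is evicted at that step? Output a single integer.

Answer: 5

Derivation:
Step 0: ref 2 -> FAULT, frames=[2,-]
Step 1: ref 4 -> FAULT, frames=[2,4]
Step 2: ref 1 -> FAULT, evict 2, frames=[1,4]
Step 3: ref 5 -> FAULT, evict 4, frames=[1,5]
Step 4: ref 2 -> FAULT, evict 1, frames=[2,5]
Step 5: ref 1 -> FAULT, evict 5, frames=[2,1]
Step 6: ref 5 -> FAULT, evict 2, frames=[5,1]
Step 7: ref 3 -> FAULT, evict 1, frames=[5,3]
Step 8: ref 1 -> FAULT, evict 5, frames=[1,3]
At step 8: evicted page 5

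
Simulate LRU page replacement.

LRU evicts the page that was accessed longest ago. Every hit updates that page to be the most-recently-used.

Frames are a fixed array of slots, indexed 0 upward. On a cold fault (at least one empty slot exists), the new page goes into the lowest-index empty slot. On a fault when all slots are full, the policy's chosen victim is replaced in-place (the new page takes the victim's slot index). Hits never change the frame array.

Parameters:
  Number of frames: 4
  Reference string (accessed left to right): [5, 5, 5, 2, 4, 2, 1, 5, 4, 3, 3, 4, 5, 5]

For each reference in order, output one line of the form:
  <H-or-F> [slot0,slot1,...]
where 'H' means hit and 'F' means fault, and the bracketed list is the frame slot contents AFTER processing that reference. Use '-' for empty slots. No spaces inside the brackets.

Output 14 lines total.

F [5,-,-,-]
H [5,-,-,-]
H [5,-,-,-]
F [5,2,-,-]
F [5,2,4,-]
H [5,2,4,-]
F [5,2,4,1]
H [5,2,4,1]
H [5,2,4,1]
F [5,3,4,1]
H [5,3,4,1]
H [5,3,4,1]
H [5,3,4,1]
H [5,3,4,1]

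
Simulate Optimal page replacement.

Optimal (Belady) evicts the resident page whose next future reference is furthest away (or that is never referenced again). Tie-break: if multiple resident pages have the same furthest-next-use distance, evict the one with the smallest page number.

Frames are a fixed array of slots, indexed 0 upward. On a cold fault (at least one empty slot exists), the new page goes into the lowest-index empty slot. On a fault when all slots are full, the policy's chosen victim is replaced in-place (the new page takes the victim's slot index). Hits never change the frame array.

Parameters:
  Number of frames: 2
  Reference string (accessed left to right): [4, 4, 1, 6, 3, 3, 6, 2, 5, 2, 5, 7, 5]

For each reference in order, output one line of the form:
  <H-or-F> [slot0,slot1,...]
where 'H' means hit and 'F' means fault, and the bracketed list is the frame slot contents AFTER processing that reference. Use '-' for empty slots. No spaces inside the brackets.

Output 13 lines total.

F [4,-]
H [4,-]
F [4,1]
F [4,6]
F [3,6]
H [3,6]
H [3,6]
F [2,6]
F [2,5]
H [2,5]
H [2,5]
F [7,5]
H [7,5]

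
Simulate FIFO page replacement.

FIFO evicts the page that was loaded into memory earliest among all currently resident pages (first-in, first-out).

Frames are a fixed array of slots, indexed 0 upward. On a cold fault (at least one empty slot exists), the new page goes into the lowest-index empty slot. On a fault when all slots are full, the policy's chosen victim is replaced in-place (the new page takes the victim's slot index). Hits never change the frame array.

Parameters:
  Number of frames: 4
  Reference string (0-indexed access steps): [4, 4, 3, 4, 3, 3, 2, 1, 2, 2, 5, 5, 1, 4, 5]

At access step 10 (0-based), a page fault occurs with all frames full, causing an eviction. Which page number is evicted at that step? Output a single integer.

Answer: 4

Derivation:
Step 0: ref 4 -> FAULT, frames=[4,-,-,-]
Step 1: ref 4 -> HIT, frames=[4,-,-,-]
Step 2: ref 3 -> FAULT, frames=[4,3,-,-]
Step 3: ref 4 -> HIT, frames=[4,3,-,-]
Step 4: ref 3 -> HIT, frames=[4,3,-,-]
Step 5: ref 3 -> HIT, frames=[4,3,-,-]
Step 6: ref 2 -> FAULT, frames=[4,3,2,-]
Step 7: ref 1 -> FAULT, frames=[4,3,2,1]
Step 8: ref 2 -> HIT, frames=[4,3,2,1]
Step 9: ref 2 -> HIT, frames=[4,3,2,1]
Step 10: ref 5 -> FAULT, evict 4, frames=[5,3,2,1]
At step 10: evicted page 4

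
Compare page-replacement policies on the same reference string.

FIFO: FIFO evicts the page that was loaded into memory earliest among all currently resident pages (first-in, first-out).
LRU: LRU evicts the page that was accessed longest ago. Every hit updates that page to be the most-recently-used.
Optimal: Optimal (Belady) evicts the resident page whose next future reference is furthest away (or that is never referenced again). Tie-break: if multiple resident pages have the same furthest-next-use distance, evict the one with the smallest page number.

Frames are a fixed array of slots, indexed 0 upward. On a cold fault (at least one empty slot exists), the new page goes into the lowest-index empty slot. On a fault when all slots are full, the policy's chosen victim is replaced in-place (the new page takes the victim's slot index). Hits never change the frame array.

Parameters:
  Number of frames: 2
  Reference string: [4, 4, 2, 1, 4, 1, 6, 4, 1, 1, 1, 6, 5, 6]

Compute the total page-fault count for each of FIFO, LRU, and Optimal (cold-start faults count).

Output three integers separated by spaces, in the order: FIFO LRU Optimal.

--- FIFO ---
  step 0: ref 4 -> FAULT, frames=[4,-] (faults so far: 1)
  step 1: ref 4 -> HIT, frames=[4,-] (faults so far: 1)
  step 2: ref 2 -> FAULT, frames=[4,2] (faults so far: 2)
  step 3: ref 1 -> FAULT, evict 4, frames=[1,2] (faults so far: 3)
  step 4: ref 4 -> FAULT, evict 2, frames=[1,4] (faults so far: 4)
  step 5: ref 1 -> HIT, frames=[1,4] (faults so far: 4)
  step 6: ref 6 -> FAULT, evict 1, frames=[6,4] (faults so far: 5)
  step 7: ref 4 -> HIT, frames=[6,4] (faults so far: 5)
  step 8: ref 1 -> FAULT, evict 4, frames=[6,1] (faults so far: 6)
  step 9: ref 1 -> HIT, frames=[6,1] (faults so far: 6)
  step 10: ref 1 -> HIT, frames=[6,1] (faults so far: 6)
  step 11: ref 6 -> HIT, frames=[6,1] (faults so far: 6)
  step 12: ref 5 -> FAULT, evict 6, frames=[5,1] (faults so far: 7)
  step 13: ref 6 -> FAULT, evict 1, frames=[5,6] (faults so far: 8)
  FIFO total faults: 8
--- LRU ---
  step 0: ref 4 -> FAULT, frames=[4,-] (faults so far: 1)
  step 1: ref 4 -> HIT, frames=[4,-] (faults so far: 1)
  step 2: ref 2 -> FAULT, frames=[4,2] (faults so far: 2)
  step 3: ref 1 -> FAULT, evict 4, frames=[1,2] (faults so far: 3)
  step 4: ref 4 -> FAULT, evict 2, frames=[1,4] (faults so far: 4)
  step 5: ref 1 -> HIT, frames=[1,4] (faults so far: 4)
  step 6: ref 6 -> FAULT, evict 4, frames=[1,6] (faults so far: 5)
  step 7: ref 4 -> FAULT, evict 1, frames=[4,6] (faults so far: 6)
  step 8: ref 1 -> FAULT, evict 6, frames=[4,1] (faults so far: 7)
  step 9: ref 1 -> HIT, frames=[4,1] (faults so far: 7)
  step 10: ref 1 -> HIT, frames=[4,1] (faults so far: 7)
  step 11: ref 6 -> FAULT, evict 4, frames=[6,1] (faults so far: 8)
  step 12: ref 5 -> FAULT, evict 1, frames=[6,5] (faults so far: 9)
  step 13: ref 6 -> HIT, frames=[6,5] (faults so far: 9)
  LRU total faults: 9
--- Optimal ---
  step 0: ref 4 -> FAULT, frames=[4,-] (faults so far: 1)
  step 1: ref 4 -> HIT, frames=[4,-] (faults so far: 1)
  step 2: ref 2 -> FAULT, frames=[4,2] (faults so far: 2)
  step 3: ref 1 -> FAULT, evict 2, frames=[4,1] (faults so far: 3)
  step 4: ref 4 -> HIT, frames=[4,1] (faults so far: 3)
  step 5: ref 1 -> HIT, frames=[4,1] (faults so far: 3)
  step 6: ref 6 -> FAULT, evict 1, frames=[4,6] (faults so far: 4)
  step 7: ref 4 -> HIT, frames=[4,6] (faults so far: 4)
  step 8: ref 1 -> FAULT, evict 4, frames=[1,6] (faults so far: 5)
  step 9: ref 1 -> HIT, frames=[1,6] (faults so far: 5)
  step 10: ref 1 -> HIT, frames=[1,6] (faults so far: 5)
  step 11: ref 6 -> HIT, frames=[1,6] (faults so far: 5)
  step 12: ref 5 -> FAULT, evict 1, frames=[5,6] (faults so far: 6)
  step 13: ref 6 -> HIT, frames=[5,6] (faults so far: 6)
  Optimal total faults: 6

Answer: 8 9 6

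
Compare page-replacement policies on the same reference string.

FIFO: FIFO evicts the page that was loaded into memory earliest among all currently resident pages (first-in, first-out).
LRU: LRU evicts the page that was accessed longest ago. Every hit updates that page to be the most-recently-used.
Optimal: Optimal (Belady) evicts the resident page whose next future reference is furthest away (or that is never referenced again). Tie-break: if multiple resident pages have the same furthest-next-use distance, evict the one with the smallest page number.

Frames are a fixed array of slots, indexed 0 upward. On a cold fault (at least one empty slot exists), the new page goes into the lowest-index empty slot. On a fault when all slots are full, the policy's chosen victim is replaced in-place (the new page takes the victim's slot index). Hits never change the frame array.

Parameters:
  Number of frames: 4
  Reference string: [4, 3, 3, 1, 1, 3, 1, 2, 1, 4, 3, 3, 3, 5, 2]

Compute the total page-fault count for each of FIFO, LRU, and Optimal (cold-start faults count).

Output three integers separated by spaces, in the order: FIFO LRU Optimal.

--- FIFO ---
  step 0: ref 4 -> FAULT, frames=[4,-,-,-] (faults so far: 1)
  step 1: ref 3 -> FAULT, frames=[4,3,-,-] (faults so far: 2)
  step 2: ref 3 -> HIT, frames=[4,3,-,-] (faults so far: 2)
  step 3: ref 1 -> FAULT, frames=[4,3,1,-] (faults so far: 3)
  step 4: ref 1 -> HIT, frames=[4,3,1,-] (faults so far: 3)
  step 5: ref 3 -> HIT, frames=[4,3,1,-] (faults so far: 3)
  step 6: ref 1 -> HIT, frames=[4,3,1,-] (faults so far: 3)
  step 7: ref 2 -> FAULT, frames=[4,3,1,2] (faults so far: 4)
  step 8: ref 1 -> HIT, frames=[4,3,1,2] (faults so far: 4)
  step 9: ref 4 -> HIT, frames=[4,3,1,2] (faults so far: 4)
  step 10: ref 3 -> HIT, frames=[4,3,1,2] (faults so far: 4)
  step 11: ref 3 -> HIT, frames=[4,3,1,2] (faults so far: 4)
  step 12: ref 3 -> HIT, frames=[4,3,1,2] (faults so far: 4)
  step 13: ref 5 -> FAULT, evict 4, frames=[5,3,1,2] (faults so far: 5)
  step 14: ref 2 -> HIT, frames=[5,3,1,2] (faults so far: 5)
  FIFO total faults: 5
--- LRU ---
  step 0: ref 4 -> FAULT, frames=[4,-,-,-] (faults so far: 1)
  step 1: ref 3 -> FAULT, frames=[4,3,-,-] (faults so far: 2)
  step 2: ref 3 -> HIT, frames=[4,3,-,-] (faults so far: 2)
  step 3: ref 1 -> FAULT, frames=[4,3,1,-] (faults so far: 3)
  step 4: ref 1 -> HIT, frames=[4,3,1,-] (faults so far: 3)
  step 5: ref 3 -> HIT, frames=[4,3,1,-] (faults so far: 3)
  step 6: ref 1 -> HIT, frames=[4,3,1,-] (faults so far: 3)
  step 7: ref 2 -> FAULT, frames=[4,3,1,2] (faults so far: 4)
  step 8: ref 1 -> HIT, frames=[4,3,1,2] (faults so far: 4)
  step 9: ref 4 -> HIT, frames=[4,3,1,2] (faults so far: 4)
  step 10: ref 3 -> HIT, frames=[4,3,1,2] (faults so far: 4)
  step 11: ref 3 -> HIT, frames=[4,3,1,2] (faults so far: 4)
  step 12: ref 3 -> HIT, frames=[4,3,1,2] (faults so far: 4)
  step 13: ref 5 -> FAULT, evict 2, frames=[4,3,1,5] (faults so far: 5)
  step 14: ref 2 -> FAULT, evict 1, frames=[4,3,2,5] (faults so far: 6)
  LRU total faults: 6
--- Optimal ---
  step 0: ref 4 -> FAULT, frames=[4,-,-,-] (faults so far: 1)
  step 1: ref 3 -> FAULT, frames=[4,3,-,-] (faults so far: 2)
  step 2: ref 3 -> HIT, frames=[4,3,-,-] (faults so far: 2)
  step 3: ref 1 -> FAULT, frames=[4,3,1,-] (faults so far: 3)
  step 4: ref 1 -> HIT, frames=[4,3,1,-] (faults so far: 3)
  step 5: ref 3 -> HIT, frames=[4,3,1,-] (faults so far: 3)
  step 6: ref 1 -> HIT, frames=[4,3,1,-] (faults so far: 3)
  step 7: ref 2 -> FAULT, frames=[4,3,1,2] (faults so far: 4)
  step 8: ref 1 -> HIT, frames=[4,3,1,2] (faults so far: 4)
  step 9: ref 4 -> HIT, frames=[4,3,1,2] (faults so far: 4)
  step 10: ref 3 -> HIT, frames=[4,3,1,2] (faults so far: 4)
  step 11: ref 3 -> HIT, frames=[4,3,1,2] (faults so far: 4)
  step 12: ref 3 -> HIT, frames=[4,3,1,2] (faults so far: 4)
  step 13: ref 5 -> FAULT, evict 1, frames=[4,3,5,2] (faults so far: 5)
  step 14: ref 2 -> HIT, frames=[4,3,5,2] (faults so far: 5)
  Optimal total faults: 5

Answer: 5 6 5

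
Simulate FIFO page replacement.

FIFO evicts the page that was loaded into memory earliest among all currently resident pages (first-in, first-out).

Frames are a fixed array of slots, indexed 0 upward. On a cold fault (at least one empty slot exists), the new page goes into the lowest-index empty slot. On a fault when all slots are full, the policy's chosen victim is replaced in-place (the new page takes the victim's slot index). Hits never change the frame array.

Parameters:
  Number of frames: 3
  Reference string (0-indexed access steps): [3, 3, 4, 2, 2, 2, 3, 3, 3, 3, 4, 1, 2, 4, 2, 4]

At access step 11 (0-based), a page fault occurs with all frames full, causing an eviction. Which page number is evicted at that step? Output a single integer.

Step 0: ref 3 -> FAULT, frames=[3,-,-]
Step 1: ref 3 -> HIT, frames=[3,-,-]
Step 2: ref 4 -> FAULT, frames=[3,4,-]
Step 3: ref 2 -> FAULT, frames=[3,4,2]
Step 4: ref 2 -> HIT, frames=[3,4,2]
Step 5: ref 2 -> HIT, frames=[3,4,2]
Step 6: ref 3 -> HIT, frames=[3,4,2]
Step 7: ref 3 -> HIT, frames=[3,4,2]
Step 8: ref 3 -> HIT, frames=[3,4,2]
Step 9: ref 3 -> HIT, frames=[3,4,2]
Step 10: ref 4 -> HIT, frames=[3,4,2]
Step 11: ref 1 -> FAULT, evict 3, frames=[1,4,2]
At step 11: evicted page 3

Answer: 3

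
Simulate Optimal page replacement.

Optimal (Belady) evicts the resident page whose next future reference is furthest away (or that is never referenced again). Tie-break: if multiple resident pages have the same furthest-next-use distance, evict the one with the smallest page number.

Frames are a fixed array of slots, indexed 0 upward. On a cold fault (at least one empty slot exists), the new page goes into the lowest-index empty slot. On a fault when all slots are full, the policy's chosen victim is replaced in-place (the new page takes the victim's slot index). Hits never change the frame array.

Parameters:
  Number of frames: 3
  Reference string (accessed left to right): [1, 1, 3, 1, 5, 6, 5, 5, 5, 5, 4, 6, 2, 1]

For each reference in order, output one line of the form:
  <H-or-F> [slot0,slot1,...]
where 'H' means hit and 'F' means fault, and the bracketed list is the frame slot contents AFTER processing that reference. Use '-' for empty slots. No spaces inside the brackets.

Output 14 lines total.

F [1,-,-]
H [1,-,-]
F [1,3,-]
H [1,3,-]
F [1,3,5]
F [1,6,5]
H [1,6,5]
H [1,6,5]
H [1,6,5]
H [1,6,5]
F [1,6,4]
H [1,6,4]
F [1,6,2]
H [1,6,2]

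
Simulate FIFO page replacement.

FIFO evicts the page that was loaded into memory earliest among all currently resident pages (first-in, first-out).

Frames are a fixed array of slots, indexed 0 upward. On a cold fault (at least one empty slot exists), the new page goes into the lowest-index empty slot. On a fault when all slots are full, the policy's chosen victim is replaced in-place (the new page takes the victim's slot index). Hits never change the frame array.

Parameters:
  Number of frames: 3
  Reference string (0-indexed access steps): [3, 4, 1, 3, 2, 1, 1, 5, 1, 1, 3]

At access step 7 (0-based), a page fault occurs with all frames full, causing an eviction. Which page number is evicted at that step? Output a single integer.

Step 0: ref 3 -> FAULT, frames=[3,-,-]
Step 1: ref 4 -> FAULT, frames=[3,4,-]
Step 2: ref 1 -> FAULT, frames=[3,4,1]
Step 3: ref 3 -> HIT, frames=[3,4,1]
Step 4: ref 2 -> FAULT, evict 3, frames=[2,4,1]
Step 5: ref 1 -> HIT, frames=[2,4,1]
Step 6: ref 1 -> HIT, frames=[2,4,1]
Step 7: ref 5 -> FAULT, evict 4, frames=[2,5,1]
At step 7: evicted page 4

Answer: 4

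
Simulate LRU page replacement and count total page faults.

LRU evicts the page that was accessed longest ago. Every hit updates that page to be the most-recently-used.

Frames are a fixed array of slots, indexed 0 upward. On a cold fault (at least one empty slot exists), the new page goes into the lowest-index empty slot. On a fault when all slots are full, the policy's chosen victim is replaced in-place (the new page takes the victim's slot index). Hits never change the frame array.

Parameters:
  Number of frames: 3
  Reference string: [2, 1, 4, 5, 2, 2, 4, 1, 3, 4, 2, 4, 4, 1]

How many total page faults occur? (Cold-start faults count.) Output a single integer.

Step 0: ref 2 → FAULT, frames=[2,-,-]
Step 1: ref 1 → FAULT, frames=[2,1,-]
Step 2: ref 4 → FAULT, frames=[2,1,4]
Step 3: ref 5 → FAULT (evict 2), frames=[5,1,4]
Step 4: ref 2 → FAULT (evict 1), frames=[5,2,4]
Step 5: ref 2 → HIT, frames=[5,2,4]
Step 6: ref 4 → HIT, frames=[5,2,4]
Step 7: ref 1 → FAULT (evict 5), frames=[1,2,4]
Step 8: ref 3 → FAULT (evict 2), frames=[1,3,4]
Step 9: ref 4 → HIT, frames=[1,3,4]
Step 10: ref 2 → FAULT (evict 1), frames=[2,3,4]
Step 11: ref 4 → HIT, frames=[2,3,4]
Step 12: ref 4 → HIT, frames=[2,3,4]
Step 13: ref 1 → FAULT (evict 3), frames=[2,1,4]
Total faults: 9

Answer: 9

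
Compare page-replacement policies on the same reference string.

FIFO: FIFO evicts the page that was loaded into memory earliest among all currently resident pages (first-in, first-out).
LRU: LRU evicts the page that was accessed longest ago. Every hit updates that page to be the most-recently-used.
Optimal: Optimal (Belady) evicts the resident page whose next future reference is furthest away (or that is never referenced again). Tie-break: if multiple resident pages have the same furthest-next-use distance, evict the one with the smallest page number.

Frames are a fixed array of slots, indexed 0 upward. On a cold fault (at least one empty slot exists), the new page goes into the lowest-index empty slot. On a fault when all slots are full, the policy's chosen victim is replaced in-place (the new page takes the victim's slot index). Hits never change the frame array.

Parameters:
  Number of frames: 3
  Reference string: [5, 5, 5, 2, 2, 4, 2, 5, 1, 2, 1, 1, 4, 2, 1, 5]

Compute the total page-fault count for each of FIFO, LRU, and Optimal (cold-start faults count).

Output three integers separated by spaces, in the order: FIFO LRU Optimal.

Answer: 5 6 5

Derivation:
--- FIFO ---
  step 0: ref 5 -> FAULT, frames=[5,-,-] (faults so far: 1)
  step 1: ref 5 -> HIT, frames=[5,-,-] (faults so far: 1)
  step 2: ref 5 -> HIT, frames=[5,-,-] (faults so far: 1)
  step 3: ref 2 -> FAULT, frames=[5,2,-] (faults so far: 2)
  step 4: ref 2 -> HIT, frames=[5,2,-] (faults so far: 2)
  step 5: ref 4 -> FAULT, frames=[5,2,4] (faults so far: 3)
  step 6: ref 2 -> HIT, frames=[5,2,4] (faults so far: 3)
  step 7: ref 5 -> HIT, frames=[5,2,4] (faults so far: 3)
  step 8: ref 1 -> FAULT, evict 5, frames=[1,2,4] (faults so far: 4)
  step 9: ref 2 -> HIT, frames=[1,2,4] (faults so far: 4)
  step 10: ref 1 -> HIT, frames=[1,2,4] (faults so far: 4)
  step 11: ref 1 -> HIT, frames=[1,2,4] (faults so far: 4)
  step 12: ref 4 -> HIT, frames=[1,2,4] (faults so far: 4)
  step 13: ref 2 -> HIT, frames=[1,2,4] (faults so far: 4)
  step 14: ref 1 -> HIT, frames=[1,2,4] (faults so far: 4)
  step 15: ref 5 -> FAULT, evict 2, frames=[1,5,4] (faults so far: 5)
  FIFO total faults: 5
--- LRU ---
  step 0: ref 5 -> FAULT, frames=[5,-,-] (faults so far: 1)
  step 1: ref 5 -> HIT, frames=[5,-,-] (faults so far: 1)
  step 2: ref 5 -> HIT, frames=[5,-,-] (faults so far: 1)
  step 3: ref 2 -> FAULT, frames=[5,2,-] (faults so far: 2)
  step 4: ref 2 -> HIT, frames=[5,2,-] (faults so far: 2)
  step 5: ref 4 -> FAULT, frames=[5,2,4] (faults so far: 3)
  step 6: ref 2 -> HIT, frames=[5,2,4] (faults so far: 3)
  step 7: ref 5 -> HIT, frames=[5,2,4] (faults so far: 3)
  step 8: ref 1 -> FAULT, evict 4, frames=[5,2,1] (faults so far: 4)
  step 9: ref 2 -> HIT, frames=[5,2,1] (faults so far: 4)
  step 10: ref 1 -> HIT, frames=[5,2,1] (faults so far: 4)
  step 11: ref 1 -> HIT, frames=[5,2,1] (faults so far: 4)
  step 12: ref 4 -> FAULT, evict 5, frames=[4,2,1] (faults so far: 5)
  step 13: ref 2 -> HIT, frames=[4,2,1] (faults so far: 5)
  step 14: ref 1 -> HIT, frames=[4,2,1] (faults so far: 5)
  step 15: ref 5 -> FAULT, evict 4, frames=[5,2,1] (faults so far: 6)
  LRU total faults: 6
--- Optimal ---
  step 0: ref 5 -> FAULT, frames=[5,-,-] (faults so far: 1)
  step 1: ref 5 -> HIT, frames=[5,-,-] (faults so far: 1)
  step 2: ref 5 -> HIT, frames=[5,-,-] (faults so far: 1)
  step 3: ref 2 -> FAULT, frames=[5,2,-] (faults so far: 2)
  step 4: ref 2 -> HIT, frames=[5,2,-] (faults so far: 2)
  step 5: ref 4 -> FAULT, frames=[5,2,4] (faults so far: 3)
  step 6: ref 2 -> HIT, frames=[5,2,4] (faults so far: 3)
  step 7: ref 5 -> HIT, frames=[5,2,4] (faults so far: 3)
  step 8: ref 1 -> FAULT, evict 5, frames=[1,2,4] (faults so far: 4)
  step 9: ref 2 -> HIT, frames=[1,2,4] (faults so far: 4)
  step 10: ref 1 -> HIT, frames=[1,2,4] (faults so far: 4)
  step 11: ref 1 -> HIT, frames=[1,2,4] (faults so far: 4)
  step 12: ref 4 -> HIT, frames=[1,2,4] (faults so far: 4)
  step 13: ref 2 -> HIT, frames=[1,2,4] (faults so far: 4)
  step 14: ref 1 -> HIT, frames=[1,2,4] (faults so far: 4)
  step 15: ref 5 -> FAULT, evict 1, frames=[5,2,4] (faults so far: 5)
  Optimal total faults: 5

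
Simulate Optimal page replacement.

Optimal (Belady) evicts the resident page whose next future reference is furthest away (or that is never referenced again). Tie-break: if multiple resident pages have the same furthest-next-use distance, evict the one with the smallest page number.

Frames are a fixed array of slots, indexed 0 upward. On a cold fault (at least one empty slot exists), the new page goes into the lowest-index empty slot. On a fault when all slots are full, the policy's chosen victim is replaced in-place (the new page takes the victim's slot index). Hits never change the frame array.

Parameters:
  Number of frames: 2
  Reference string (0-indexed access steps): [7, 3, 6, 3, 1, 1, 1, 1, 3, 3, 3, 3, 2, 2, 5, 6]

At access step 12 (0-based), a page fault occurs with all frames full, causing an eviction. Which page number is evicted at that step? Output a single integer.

Answer: 1

Derivation:
Step 0: ref 7 -> FAULT, frames=[7,-]
Step 1: ref 3 -> FAULT, frames=[7,3]
Step 2: ref 6 -> FAULT, evict 7, frames=[6,3]
Step 3: ref 3 -> HIT, frames=[6,3]
Step 4: ref 1 -> FAULT, evict 6, frames=[1,3]
Step 5: ref 1 -> HIT, frames=[1,3]
Step 6: ref 1 -> HIT, frames=[1,3]
Step 7: ref 1 -> HIT, frames=[1,3]
Step 8: ref 3 -> HIT, frames=[1,3]
Step 9: ref 3 -> HIT, frames=[1,3]
Step 10: ref 3 -> HIT, frames=[1,3]
Step 11: ref 3 -> HIT, frames=[1,3]
Step 12: ref 2 -> FAULT, evict 1, frames=[2,3]
At step 12: evicted page 1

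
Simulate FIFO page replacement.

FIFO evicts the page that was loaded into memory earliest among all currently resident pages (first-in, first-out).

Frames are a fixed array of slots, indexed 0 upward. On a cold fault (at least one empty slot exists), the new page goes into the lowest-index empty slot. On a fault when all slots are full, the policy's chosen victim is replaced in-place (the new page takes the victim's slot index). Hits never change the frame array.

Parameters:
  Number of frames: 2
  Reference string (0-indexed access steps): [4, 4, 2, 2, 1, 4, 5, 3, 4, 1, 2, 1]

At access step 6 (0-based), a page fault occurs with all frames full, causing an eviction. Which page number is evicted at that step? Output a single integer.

Step 0: ref 4 -> FAULT, frames=[4,-]
Step 1: ref 4 -> HIT, frames=[4,-]
Step 2: ref 2 -> FAULT, frames=[4,2]
Step 3: ref 2 -> HIT, frames=[4,2]
Step 4: ref 1 -> FAULT, evict 4, frames=[1,2]
Step 5: ref 4 -> FAULT, evict 2, frames=[1,4]
Step 6: ref 5 -> FAULT, evict 1, frames=[5,4]
At step 6: evicted page 1

Answer: 1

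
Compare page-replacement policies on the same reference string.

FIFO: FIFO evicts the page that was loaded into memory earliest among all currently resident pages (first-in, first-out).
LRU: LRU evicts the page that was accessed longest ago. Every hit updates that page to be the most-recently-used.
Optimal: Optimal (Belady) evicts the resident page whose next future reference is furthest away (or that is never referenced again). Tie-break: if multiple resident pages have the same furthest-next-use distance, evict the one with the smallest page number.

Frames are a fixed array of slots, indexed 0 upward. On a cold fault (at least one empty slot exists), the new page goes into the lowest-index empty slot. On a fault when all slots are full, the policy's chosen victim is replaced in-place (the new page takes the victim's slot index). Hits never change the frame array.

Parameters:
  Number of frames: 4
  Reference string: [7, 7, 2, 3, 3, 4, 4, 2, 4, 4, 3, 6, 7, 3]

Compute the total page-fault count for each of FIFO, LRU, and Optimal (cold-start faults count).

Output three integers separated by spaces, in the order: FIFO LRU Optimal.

--- FIFO ---
  step 0: ref 7 -> FAULT, frames=[7,-,-,-] (faults so far: 1)
  step 1: ref 7 -> HIT, frames=[7,-,-,-] (faults so far: 1)
  step 2: ref 2 -> FAULT, frames=[7,2,-,-] (faults so far: 2)
  step 3: ref 3 -> FAULT, frames=[7,2,3,-] (faults so far: 3)
  step 4: ref 3 -> HIT, frames=[7,2,3,-] (faults so far: 3)
  step 5: ref 4 -> FAULT, frames=[7,2,3,4] (faults so far: 4)
  step 6: ref 4 -> HIT, frames=[7,2,3,4] (faults so far: 4)
  step 7: ref 2 -> HIT, frames=[7,2,3,4] (faults so far: 4)
  step 8: ref 4 -> HIT, frames=[7,2,3,4] (faults so far: 4)
  step 9: ref 4 -> HIT, frames=[7,2,3,4] (faults so far: 4)
  step 10: ref 3 -> HIT, frames=[7,2,3,4] (faults so far: 4)
  step 11: ref 6 -> FAULT, evict 7, frames=[6,2,3,4] (faults so far: 5)
  step 12: ref 7 -> FAULT, evict 2, frames=[6,7,3,4] (faults so far: 6)
  step 13: ref 3 -> HIT, frames=[6,7,3,4] (faults so far: 6)
  FIFO total faults: 6
--- LRU ---
  step 0: ref 7 -> FAULT, frames=[7,-,-,-] (faults so far: 1)
  step 1: ref 7 -> HIT, frames=[7,-,-,-] (faults so far: 1)
  step 2: ref 2 -> FAULT, frames=[7,2,-,-] (faults so far: 2)
  step 3: ref 3 -> FAULT, frames=[7,2,3,-] (faults so far: 3)
  step 4: ref 3 -> HIT, frames=[7,2,3,-] (faults so far: 3)
  step 5: ref 4 -> FAULT, frames=[7,2,3,4] (faults so far: 4)
  step 6: ref 4 -> HIT, frames=[7,2,3,4] (faults so far: 4)
  step 7: ref 2 -> HIT, frames=[7,2,3,4] (faults so far: 4)
  step 8: ref 4 -> HIT, frames=[7,2,3,4] (faults so far: 4)
  step 9: ref 4 -> HIT, frames=[7,2,3,4] (faults so far: 4)
  step 10: ref 3 -> HIT, frames=[7,2,3,4] (faults so far: 4)
  step 11: ref 6 -> FAULT, evict 7, frames=[6,2,3,4] (faults so far: 5)
  step 12: ref 7 -> FAULT, evict 2, frames=[6,7,3,4] (faults so far: 6)
  step 13: ref 3 -> HIT, frames=[6,7,3,4] (faults so far: 6)
  LRU total faults: 6
--- Optimal ---
  step 0: ref 7 -> FAULT, frames=[7,-,-,-] (faults so far: 1)
  step 1: ref 7 -> HIT, frames=[7,-,-,-] (faults so far: 1)
  step 2: ref 2 -> FAULT, frames=[7,2,-,-] (faults so far: 2)
  step 3: ref 3 -> FAULT, frames=[7,2,3,-] (faults so far: 3)
  step 4: ref 3 -> HIT, frames=[7,2,3,-] (faults so far: 3)
  step 5: ref 4 -> FAULT, frames=[7,2,3,4] (faults so far: 4)
  step 6: ref 4 -> HIT, frames=[7,2,3,4] (faults so far: 4)
  step 7: ref 2 -> HIT, frames=[7,2,3,4] (faults so far: 4)
  step 8: ref 4 -> HIT, frames=[7,2,3,4] (faults so far: 4)
  step 9: ref 4 -> HIT, frames=[7,2,3,4] (faults so far: 4)
  step 10: ref 3 -> HIT, frames=[7,2,3,4] (faults so far: 4)
  step 11: ref 6 -> FAULT, evict 2, frames=[7,6,3,4] (faults so far: 5)
  step 12: ref 7 -> HIT, frames=[7,6,3,4] (faults so far: 5)
  step 13: ref 3 -> HIT, frames=[7,6,3,4] (faults so far: 5)
  Optimal total faults: 5

Answer: 6 6 5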